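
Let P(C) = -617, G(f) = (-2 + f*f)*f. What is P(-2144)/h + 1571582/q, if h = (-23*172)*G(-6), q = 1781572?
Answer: 316801290511/359442840432 ≈ 0.88137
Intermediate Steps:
G(f) = f*(-2 + f**2) (G(f) = (-2 + f**2)*f = f*(-2 + f**2))
h = 807024 (h = (-23*172)*(-6*(-2 + (-6)**2)) = -(-23736)*(-2 + 36) = -(-23736)*34 = -3956*(-204) = 807024)
P(-2144)/h + 1571582/q = -617/807024 + 1571582/1781572 = -617*1/807024 + 1571582*(1/1781572) = -617/807024 + 785791/890786 = 316801290511/359442840432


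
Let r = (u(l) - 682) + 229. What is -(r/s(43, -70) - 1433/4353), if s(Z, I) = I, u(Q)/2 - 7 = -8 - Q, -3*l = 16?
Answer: -611291/101570 ≈ -6.0184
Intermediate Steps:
l = -16/3 (l = -⅓*16 = -16/3 ≈ -5.3333)
u(Q) = -2 - 2*Q (u(Q) = 14 + 2*(-8 - Q) = 14 + (-16 - 2*Q) = -2 - 2*Q)
r = -1333/3 (r = ((-2 - 2*(-16/3)) - 682) + 229 = ((-2 + 32/3) - 682) + 229 = (26/3 - 682) + 229 = -2020/3 + 229 = -1333/3 ≈ -444.33)
-(r/s(43, -70) - 1433/4353) = -(-1333/3/(-70) - 1433/4353) = -(-1333/3*(-1/70) - 1433*1/4353) = -(1333/210 - 1433/4353) = -1*611291/101570 = -611291/101570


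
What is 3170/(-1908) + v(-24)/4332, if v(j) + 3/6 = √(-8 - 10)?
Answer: -2288899/1377576 + I*√2/1444 ≈ -1.6615 + 0.00097937*I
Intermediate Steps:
v(j) = -½ + 3*I*√2 (v(j) = -½ + √(-8 - 10) = -½ + √(-18) = -½ + 3*I*√2)
3170/(-1908) + v(-24)/4332 = 3170/(-1908) + (-½ + 3*I*√2)/4332 = 3170*(-1/1908) + (-½ + 3*I*√2)*(1/4332) = -1585/954 + (-1/8664 + I*√2/1444) = -2288899/1377576 + I*√2/1444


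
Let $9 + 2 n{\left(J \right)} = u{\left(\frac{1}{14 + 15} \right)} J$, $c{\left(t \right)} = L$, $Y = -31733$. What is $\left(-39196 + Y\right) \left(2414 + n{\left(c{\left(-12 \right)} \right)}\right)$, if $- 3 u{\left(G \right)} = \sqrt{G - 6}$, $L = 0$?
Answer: $- \frac{341806851}{2} \approx -1.709 \cdot 10^{8}$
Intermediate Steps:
$u{\left(G \right)} = - \frac{\sqrt{-6 + G}}{3}$ ($u{\left(G \right)} = - \frac{\sqrt{G - 6}}{3} = - \frac{\sqrt{-6 + G}}{3}$)
$c{\left(t \right)} = 0$
$n{\left(J \right)} = - \frac{9}{2} - \frac{i J \sqrt{5017}}{174}$ ($n{\left(J \right)} = - \frac{9}{2} + \frac{- \frac{\sqrt{-6 + \frac{1}{14 + 15}}}{3} J}{2} = - \frac{9}{2} + \frac{- \frac{\sqrt{-6 + \frac{1}{29}}}{3} J}{2} = - \frac{9}{2} + \frac{- \frac{\sqrt{- \frac{173}{29}}}{3} J}{2} = - \frac{9}{2} + \frac{- \frac{\frac{1}{29} i \sqrt{5017}}{3} J}{2} = - \frac{9}{2} + \frac{- \frac{i \sqrt{5017}}{87} J}{2} = - \frac{9}{2} + \frac{\left(- \frac{1}{87}\right) i J \sqrt{5017}}{2} = - \frac{9}{2} - \frac{i J \sqrt{5017}}{174}$)
$\left(-39196 + Y\right) \left(2414 + n{\left(c{\left(-12 \right)} \right)}\right) = \left(-39196 - 31733\right) \left(2414 - \left(\frac{9}{2} + \frac{1}{174} i 0 \sqrt{5017}\right)\right) = - 70929 \left(2414 + \left(- \frac{9}{2} + 0\right)\right) = - 70929 \left(2414 - \frac{9}{2}\right) = \left(-70929\right) \frac{4819}{2} = - \frac{341806851}{2}$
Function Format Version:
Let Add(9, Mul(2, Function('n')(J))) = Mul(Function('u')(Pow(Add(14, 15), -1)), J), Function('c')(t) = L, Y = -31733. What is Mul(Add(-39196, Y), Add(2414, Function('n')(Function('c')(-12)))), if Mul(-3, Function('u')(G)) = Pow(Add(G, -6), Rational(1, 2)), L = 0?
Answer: Rational(-341806851, 2) ≈ -1.7090e+8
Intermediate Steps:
Function('u')(G) = Mul(Rational(-1, 3), Pow(Add(-6, G), Rational(1, 2))) (Function('u')(G) = Mul(Rational(-1, 3), Pow(Add(G, -6), Rational(1, 2))) = Mul(Rational(-1, 3), Pow(Add(-6, G), Rational(1, 2))))
Function('c')(t) = 0
Function('n')(J) = Add(Rational(-9, 2), Mul(Rational(-1, 174), I, J, Pow(5017, Rational(1, 2)))) (Function('n')(J) = Add(Rational(-9, 2), Mul(Rational(1, 2), Mul(Mul(Rational(-1, 3), Pow(Add(-6, Pow(Add(14, 15), -1)), Rational(1, 2))), J))) = Add(Rational(-9, 2), Mul(Rational(1, 2), Mul(Mul(Rational(-1, 3), Pow(Add(-6, Pow(29, -1)), Rational(1, 2))), J))) = Add(Rational(-9, 2), Mul(Rational(1, 2), Mul(Mul(Rational(-1, 3), Pow(Add(-6, Rational(1, 29)), Rational(1, 2))), J))) = Add(Rational(-9, 2), Mul(Rational(1, 2), Mul(Mul(Rational(-1, 3), Pow(Rational(-173, 29), Rational(1, 2))), J))) = Add(Rational(-9, 2), Mul(Rational(1, 2), Mul(Mul(Rational(-1, 3), Mul(Rational(1, 29), I, Pow(5017, Rational(1, 2)))), J))) = Add(Rational(-9, 2), Mul(Rational(1, 2), Mul(Mul(Rational(-1, 87), I, Pow(5017, Rational(1, 2))), J))) = Add(Rational(-9, 2), Mul(Rational(1, 2), Mul(Rational(-1, 87), I, J, Pow(5017, Rational(1, 2))))) = Add(Rational(-9, 2), Mul(Rational(-1, 174), I, J, Pow(5017, Rational(1, 2)))))
Mul(Add(-39196, Y), Add(2414, Function('n')(Function('c')(-12)))) = Mul(Add(-39196, -31733), Add(2414, Add(Rational(-9, 2), Mul(Rational(-1, 174), I, 0, Pow(5017, Rational(1, 2)))))) = Mul(-70929, Add(2414, Add(Rational(-9, 2), 0))) = Mul(-70929, Add(2414, Rational(-9, 2))) = Mul(-70929, Rational(4819, 2)) = Rational(-341806851, 2)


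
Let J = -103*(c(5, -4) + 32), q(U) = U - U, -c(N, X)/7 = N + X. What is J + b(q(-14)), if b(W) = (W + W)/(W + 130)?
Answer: -2575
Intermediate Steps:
c(N, X) = -7*N - 7*X (c(N, X) = -7*(N + X) = -7*N - 7*X)
q(U) = 0
b(W) = 2*W/(130 + W) (b(W) = (2*W)/(130 + W) = 2*W/(130 + W))
J = -2575 (J = -103*((-7*5 - 7*(-4)) + 32) = -103*((-35 + 28) + 32) = -103*(-7 + 32) = -103*25 = -2575)
J + b(q(-14)) = -2575 + 2*0/(130 + 0) = -2575 + 2*0/130 = -2575 + 2*0*(1/130) = -2575 + 0 = -2575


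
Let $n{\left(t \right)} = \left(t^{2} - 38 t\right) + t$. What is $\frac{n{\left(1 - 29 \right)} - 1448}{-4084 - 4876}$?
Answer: $- \frac{93}{2240} \approx -0.041518$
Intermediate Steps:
$n{\left(t \right)} = t^{2} - 37 t$
$\frac{n{\left(1 - 29 \right)} - 1448}{-4084 - 4876} = \frac{\left(1 - 29\right) \left(-37 + \left(1 - 29\right)\right) - 1448}{-4084 - 4876} = \frac{- 28 \left(-37 - 28\right) - 1448}{-8960} = \left(\left(-28\right) \left(-65\right) - 1448\right) \left(- \frac{1}{8960}\right) = \left(1820 - 1448\right) \left(- \frac{1}{8960}\right) = 372 \left(- \frac{1}{8960}\right) = - \frac{93}{2240}$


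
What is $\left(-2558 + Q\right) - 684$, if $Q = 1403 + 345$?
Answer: $-1494$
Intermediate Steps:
$Q = 1748$
$\left(-2558 + Q\right) - 684 = \left(-2558 + 1748\right) - 684 = -810 - 684 = -1494$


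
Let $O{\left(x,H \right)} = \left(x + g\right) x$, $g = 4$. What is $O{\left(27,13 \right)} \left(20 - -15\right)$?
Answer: $29295$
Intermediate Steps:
$O{\left(x,H \right)} = x \left(4 + x\right)$ ($O{\left(x,H \right)} = \left(x + 4\right) x = \left(4 + x\right) x = x \left(4 + x\right)$)
$O{\left(27,13 \right)} \left(20 - -15\right) = 27 \left(4 + 27\right) \left(20 - -15\right) = 27 \cdot 31 \left(20 + 15\right) = 837 \cdot 35 = 29295$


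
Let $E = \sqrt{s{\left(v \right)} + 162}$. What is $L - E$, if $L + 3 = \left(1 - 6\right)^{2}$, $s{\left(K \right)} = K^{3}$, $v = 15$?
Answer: $22 - 3 \sqrt{393} \approx -37.473$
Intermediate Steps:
$E = 3 \sqrt{393}$ ($E = \sqrt{15^{3} + 162} = \sqrt{3375 + 162} = \sqrt{3537} = 3 \sqrt{393} \approx 59.473$)
$L = 22$ ($L = -3 + \left(1 - 6\right)^{2} = -3 + \left(-5\right)^{2} = -3 + 25 = 22$)
$L - E = 22 - 3 \sqrt{393}$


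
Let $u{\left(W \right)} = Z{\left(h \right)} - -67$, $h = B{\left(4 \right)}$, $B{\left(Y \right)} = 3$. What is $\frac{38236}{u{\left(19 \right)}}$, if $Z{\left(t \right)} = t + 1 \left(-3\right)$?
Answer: $\frac{38236}{67} \approx 570.69$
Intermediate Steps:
$h = 3$
$Z{\left(t \right)} = -3 + t$ ($Z{\left(t \right)} = t - 3 = -3 + t$)
$u{\left(W \right)} = 67$ ($u{\left(W \right)} = \left(-3 + 3\right) - -67 = 0 + 67 = 67$)
$\frac{38236}{u{\left(19 \right)}} = \frac{38236}{67}$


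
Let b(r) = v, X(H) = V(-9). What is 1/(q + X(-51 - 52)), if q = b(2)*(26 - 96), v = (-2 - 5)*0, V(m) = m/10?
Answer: -10/9 ≈ -1.1111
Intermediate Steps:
V(m) = m/10 (V(m) = m*(⅒) = m/10)
X(H) = -9/10 (X(H) = (⅒)*(-9) = -9/10)
v = 0 (v = -7*0 = 0)
b(r) = 0
q = 0 (q = 0*(26 - 96) = 0*(-70) = 0)
1/(q + X(-51 - 52)) = 1/(0 - 9/10) = 1/(-9/10) = -10/9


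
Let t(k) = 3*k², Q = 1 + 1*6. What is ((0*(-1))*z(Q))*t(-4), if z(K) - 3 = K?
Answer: 0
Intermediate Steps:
Q = 7 (Q = 1 + 6 = 7)
z(K) = 3 + K
((0*(-1))*z(Q))*t(-4) = ((0*(-1))*(3 + 7))*(3*(-4)²) = (0*10)*(3*16) = 0*48 = 0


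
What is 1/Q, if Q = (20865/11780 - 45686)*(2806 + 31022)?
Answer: -589/910244187651 ≈ -6.4708e-10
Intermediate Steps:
Q = -910244187651/589 (Q = (20865*(1/11780) - 45686)*33828 = (4173/2356 - 45686)*33828 = -107632043/2356*33828 = -910244187651/589 ≈ -1.5454e+9)
1/Q = 1/(-910244187651/589) = -589/910244187651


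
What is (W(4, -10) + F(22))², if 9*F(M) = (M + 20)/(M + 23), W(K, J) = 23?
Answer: 9728161/18225 ≈ 533.78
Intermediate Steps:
F(M) = (20 + M)/(9*(23 + M)) (F(M) = ((M + 20)/(M + 23))/9 = ((20 + M)/(23 + M))/9 = (20 + M)/(9*(23 + M)))
(W(4, -10) + F(22))² = (23 + (20 + 22)/(9*(23 + 22)))² = (23 + (⅑)*42/45)² = (23 + (⅑)*(1/45)*42)² = (23 + 14/135)² = (3119/135)² = 9728161/18225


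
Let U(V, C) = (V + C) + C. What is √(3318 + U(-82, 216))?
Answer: 2*√917 ≈ 60.564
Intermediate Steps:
U(V, C) = V + 2*C (U(V, C) = (C + V) + C = V + 2*C)
√(3318 + U(-82, 216)) = √(3318 + (-82 + 2*216)) = √(3318 + (-82 + 432)) = √(3318 + 350) = √3668 = 2*√917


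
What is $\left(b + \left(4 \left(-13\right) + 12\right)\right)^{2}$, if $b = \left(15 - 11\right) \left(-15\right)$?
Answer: $10000$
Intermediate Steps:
$b = -60$ ($b = 4 \left(-15\right) = -60$)
$\left(b + \left(4 \left(-13\right) + 12\right)\right)^{2} = \left(-60 + \left(4 \left(-13\right) + 12\right)\right)^{2} = \left(-60 + \left(-52 + 12\right)\right)^{2} = \left(-60 - 40\right)^{2} = \left(-100\right)^{2} = 10000$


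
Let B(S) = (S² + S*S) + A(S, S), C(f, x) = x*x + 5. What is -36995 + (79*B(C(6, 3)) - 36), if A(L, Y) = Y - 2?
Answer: -5115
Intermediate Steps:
C(f, x) = 5 + x² (C(f, x) = x² + 5 = 5 + x²)
A(L, Y) = -2 + Y
B(S) = -2 + S + 2*S² (B(S) = (S² + S*S) + (-2 + S) = (S² + S²) + (-2 + S) = 2*S² + (-2 + S) = -2 + S + 2*S²)
-36995 + (79*B(C(6, 3)) - 36) = -36995 + (79*(-2 + (5 + 3²) + 2*(5 + 3²)²) - 36) = -36995 + (79*(-2 + (5 + 9) + 2*(5 + 9)²) - 36) = -36995 + (79*(-2 + 14 + 2*14²) - 36) = -36995 + (79*(-2 + 14 + 2*196) - 36) = -36995 + (79*(-2 + 14 + 392) - 36) = -36995 + (79*404 - 36) = -36995 + (31916 - 36) = -36995 + 31880 = -5115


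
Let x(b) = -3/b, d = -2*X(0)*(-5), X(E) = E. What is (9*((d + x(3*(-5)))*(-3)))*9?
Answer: -243/5 ≈ -48.600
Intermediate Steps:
d = 0 (d = -2*0*(-5) = 0*(-5) = 0)
(9*((d + x(3*(-5)))*(-3)))*9 = (9*((0 - 3/(3*(-5)))*(-3)))*9 = (9*((0 - 3/(-15))*(-3)))*9 = (9*((0 - 3*(-1/15))*(-3)))*9 = (9*((0 + ⅕)*(-3)))*9 = (9*((⅕)*(-3)))*9 = (9*(-⅗))*9 = -27/5*9 = -243/5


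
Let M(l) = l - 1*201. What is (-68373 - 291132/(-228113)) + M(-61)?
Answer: -15656244623/228113 ≈ -68634.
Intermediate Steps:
M(l) = -201 + l (M(l) = l - 201 = -201 + l)
(-68373 - 291132/(-228113)) + M(-61) = (-68373 - 291132/(-228113)) + (-201 - 61) = (-68373 - 291132*(-1/228113)) - 262 = (-68373 + 291132/228113) - 262 = -15596479017/228113 - 262 = -15656244623/228113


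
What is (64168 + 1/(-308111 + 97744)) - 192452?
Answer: -26986720229/210367 ≈ -1.2828e+5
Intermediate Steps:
(64168 + 1/(-308111 + 97744)) - 192452 = (64168 + 1/(-210367)) - 192452 = (64168 - 1/210367) - 192452 = 13498829655/210367 - 192452 = -26986720229/210367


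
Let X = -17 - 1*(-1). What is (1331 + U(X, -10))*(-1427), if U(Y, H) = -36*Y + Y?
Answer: -2698457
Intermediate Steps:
X = -16 (X = -17 + 1 = -16)
U(Y, H) = -35*Y
(1331 + U(X, -10))*(-1427) = (1331 - 35*(-16))*(-1427) = (1331 + 560)*(-1427) = 1891*(-1427) = -2698457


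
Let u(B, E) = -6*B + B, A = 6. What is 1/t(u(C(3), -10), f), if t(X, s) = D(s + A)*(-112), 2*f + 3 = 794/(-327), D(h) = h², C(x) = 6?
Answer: -106929/129309628 ≈ -0.00082692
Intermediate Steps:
u(B, E) = -5*B
f = -1775/654 (f = -3/2 + (794/(-327))/2 = -3/2 + (794*(-1/327))/2 = -3/2 + (½)*(-794/327) = -3/2 - 397/327 = -1775/654 ≈ -2.7141)
t(X, s) = -112*(6 + s)² (t(X, s) = (s + 6)²*(-112) = (6 + s)²*(-112) = -112*(6 + s)²)
1/t(u(C(3), -10), f) = 1/(-112*(6 - 1775/654)²) = 1/(-112*(2149/654)²) = 1/(-112*4618201/427716) = 1/(-129309628/106929) = -106929/129309628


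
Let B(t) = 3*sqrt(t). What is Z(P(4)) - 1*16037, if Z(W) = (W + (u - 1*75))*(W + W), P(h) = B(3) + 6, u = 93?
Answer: -15695 + 180*sqrt(3) ≈ -15383.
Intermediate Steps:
P(h) = 6 + 3*sqrt(3) (P(h) = 3*sqrt(3) + 6 = 6 + 3*sqrt(3))
Z(W) = 2*W*(18 + W) (Z(W) = (W + (93 - 1*75))*(W + W) = (W + (93 - 75))*(2*W) = (W + 18)*(2*W) = (18 + W)*(2*W) = 2*W*(18 + W))
Z(P(4)) - 1*16037 = 2*(6 + 3*sqrt(3))*(18 + (6 + 3*sqrt(3))) - 1*16037 = 2*(6 + 3*sqrt(3))*(24 + 3*sqrt(3)) - 16037 = -16037 + 2*(6 + 3*sqrt(3))*(24 + 3*sqrt(3))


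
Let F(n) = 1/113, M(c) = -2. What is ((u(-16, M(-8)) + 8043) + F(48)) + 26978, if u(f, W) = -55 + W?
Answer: 3950933/113 ≈ 34964.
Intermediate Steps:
F(n) = 1/113
((u(-16, M(-8)) + 8043) + F(48)) + 26978 = (((-55 - 2) + 8043) + 1/113) + 26978 = ((-57 + 8043) + 1/113) + 26978 = (7986 + 1/113) + 26978 = 902419/113 + 26978 = 3950933/113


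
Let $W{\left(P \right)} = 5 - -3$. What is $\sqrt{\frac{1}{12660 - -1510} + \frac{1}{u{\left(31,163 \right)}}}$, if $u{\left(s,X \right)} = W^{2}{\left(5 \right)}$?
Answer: $\frac{\sqrt{50423945}}{56680} \approx 0.12528$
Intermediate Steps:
$W{\left(P \right)} = 8$ ($W{\left(P \right)} = 5 + 3 = 8$)
$u{\left(s,X \right)} = 64$ ($u{\left(s,X \right)} = 8^{2} = 64$)
$\sqrt{\frac{1}{12660 - -1510} + \frac{1}{u{\left(31,163 \right)}}} = \sqrt{\frac{1}{12660 - -1510} + \frac{1}{64}} = \sqrt{\frac{1}{12660 + 1510} + \frac{1}{64}} = \sqrt{\frac{1}{14170} + \frac{1}{64}} = \sqrt{\frac{7117}{453440}} = \frac{\sqrt{50423945}}{56680}$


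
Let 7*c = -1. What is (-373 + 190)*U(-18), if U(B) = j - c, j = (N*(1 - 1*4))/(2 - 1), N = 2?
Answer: 7503/7 ≈ 1071.9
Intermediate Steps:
c = -⅐ (c = (⅐)*(-1) = -⅐ ≈ -0.14286)
j = -6 (j = (2*(1 - 1*4))/(2 - 1) = (2*(1 - 4))/1 = (2*(-3))*1 = -6*1 = -6)
U(B) = -41/7 (U(B) = -6 - 1*(-⅐) = -6 + ⅐ = -41/7)
(-373 + 190)*U(-18) = (-373 + 190)*(-41/7) = -183*(-41/7) = 7503/7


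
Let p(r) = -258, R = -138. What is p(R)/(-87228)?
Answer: 43/14538 ≈ 0.0029578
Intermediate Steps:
p(R)/(-87228) = -258/(-87228) = -258*(-1/87228) = 43/14538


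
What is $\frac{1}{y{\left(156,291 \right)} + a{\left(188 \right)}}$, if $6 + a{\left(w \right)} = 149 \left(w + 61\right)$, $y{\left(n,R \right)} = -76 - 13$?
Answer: $\frac{1}{37006} \approx 2.7023 \cdot 10^{-5}$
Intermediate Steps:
$y{\left(n,R \right)} = -89$
$a{\left(w \right)} = 9083 + 149 w$ ($a{\left(w \right)} = -6 + 149 \left(w + 61\right) = -6 + 149 \left(61 + w\right) = -6 + \left(9089 + 149 w\right) = 9083 + 149 w$)
$\frac{1}{y{\left(156,291 \right)} + a{\left(188 \right)}} = \frac{1}{-89 + \left(9083 + 149 \cdot 188\right)} = \frac{1}{-89 + \left(9083 + 28012\right)} = \frac{1}{-89 + 37095} = \frac{1}{37006}$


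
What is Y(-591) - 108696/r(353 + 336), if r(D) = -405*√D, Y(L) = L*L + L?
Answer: 348690 + 36232*√689/93015 ≈ 3.4870e+5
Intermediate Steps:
Y(L) = L + L² (Y(L) = L² + L = L + L²)
Y(-591) - 108696/r(353 + 336) = -591*(1 - 591) - 108696/((-405*√(353 + 336))) = -591*(-590) - 108696/((-405*√689)) = 348690 - 108696*(-√689/279045) = 348690 - (-36232)*√689/93015 = 348690 + 36232*√689/93015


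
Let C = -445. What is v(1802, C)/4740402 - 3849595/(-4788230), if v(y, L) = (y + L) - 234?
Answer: 912700250974/1134906753423 ≈ 0.80421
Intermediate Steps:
v(y, L) = -234 + L + y (v(y, L) = (L + y) - 234 = -234 + L + y)
v(1802, C)/4740402 - 3849595/(-4788230) = (-234 - 445 + 1802)/4740402 - 3849595/(-4788230) = 1123*(1/4740402) - 3849595*(-1/4788230) = 1123/4740402 + 769919/957646 = 912700250974/1134906753423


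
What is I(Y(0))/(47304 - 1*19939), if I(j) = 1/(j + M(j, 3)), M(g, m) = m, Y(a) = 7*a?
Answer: 1/82095 ≈ 1.2181e-5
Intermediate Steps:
I(j) = 1/(3 + j) (I(j) = 1/(j + 3) = 1/(3 + j))
I(Y(0))/(47304 - 1*19939) = 1/((3 + 7*0)*(47304 - 1*19939)) = 1/((3 + 0)*(47304 - 19939)) = 1/(3*27365) = (⅓)*(1/27365) = 1/82095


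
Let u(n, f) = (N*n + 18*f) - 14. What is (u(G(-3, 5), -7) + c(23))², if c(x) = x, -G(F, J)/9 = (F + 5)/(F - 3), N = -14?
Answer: 25281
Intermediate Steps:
G(F, J) = -9*(5 + F)/(-3 + F) (G(F, J) = -9*(F + 5)/(F - 3) = -9*(5 + F)/(-3 + F))
u(n, f) = -14 - 14*n + 18*f (u(n, f) = (-14*n + 18*f) - 14 = -14 - 14*n + 18*f)
(u(G(-3, 5), -7) + c(23))² = ((-14 - 126*(-5 - 1*(-3))/(-3 - 3) + 18*(-7)) + 23)² = ((-14 - 126*(-5 + 3)/(-6) - 126) + 23)² = ((-14 - 126*(-1)*(-2)/6 - 126) + 23)² = ((-14 - 14*3 - 126) + 23)² = ((-14 - 42 - 126) + 23)² = (-182 + 23)² = (-159)² = 25281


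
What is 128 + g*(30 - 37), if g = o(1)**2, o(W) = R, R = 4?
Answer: 16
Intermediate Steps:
o(W) = 4
g = 16 (g = 4**2 = 16)
128 + g*(30 - 37) = 128 + 16*(30 - 37) = 128 + 16*(-7) = 128 - 112 = 16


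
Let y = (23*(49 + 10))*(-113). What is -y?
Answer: 153341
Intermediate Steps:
y = -153341 (y = (23*59)*(-113) = 1357*(-113) = -153341)
-y = -1*(-153341) = 153341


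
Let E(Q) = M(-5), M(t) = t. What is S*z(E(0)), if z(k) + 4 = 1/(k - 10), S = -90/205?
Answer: 366/205 ≈ 1.7854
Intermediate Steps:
S = -18/41 (S = -90*1/205 = -18/41 ≈ -0.43902)
E(Q) = -5
z(k) = -4 + 1/(-10 + k) (z(k) = -4 + 1/(k - 10) = -4 + 1/(-10 + k))
S*z(E(0)) = -18*(41 - 4*(-5))/(41*(-10 - 5)) = -18*(41 + 20)/(41*(-15)) = -(-6)*61/205 = -18/41*(-61/15) = 366/205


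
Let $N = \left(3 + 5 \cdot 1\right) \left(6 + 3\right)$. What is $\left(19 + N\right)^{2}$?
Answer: $8281$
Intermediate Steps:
$N = 72$ ($N = \left(3 + 5\right) 9 = 8 \cdot 9 = 72$)
$\left(19 + N\right)^{2} = \left(19 + 72\right)^{2} = 91^{2} = 8281$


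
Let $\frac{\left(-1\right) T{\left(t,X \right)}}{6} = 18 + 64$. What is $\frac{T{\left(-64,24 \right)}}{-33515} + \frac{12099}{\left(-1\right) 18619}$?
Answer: $- \frac{396337437}{624015785} \approx -0.63514$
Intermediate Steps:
$T{\left(t,X \right)} = -492$ ($T{\left(t,X \right)} = - 6 \left(18 + 64\right) = \left(-6\right) 82 = -492$)
$\frac{T{\left(-64,24 \right)}}{-33515} + \frac{12099}{\left(-1\right) 18619} = - \frac{492}{-33515} + \frac{12099}{\left(-1\right) 18619} = \left(-492\right) \left(- \frac{1}{33515}\right) + \frac{12099}{-18619} = \frac{492}{33515} + 12099 \left(- \frac{1}{18619}\right) = \frac{492}{33515} - \frac{12099}{18619} = - \frac{396337437}{624015785}$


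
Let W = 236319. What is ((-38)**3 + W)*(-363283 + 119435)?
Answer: -44245488056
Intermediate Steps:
((-38)**3 + W)*(-363283 + 119435) = ((-38)**3 + 236319)*(-363283 + 119435) = (-54872 + 236319)*(-243848) = 181447*(-243848) = -44245488056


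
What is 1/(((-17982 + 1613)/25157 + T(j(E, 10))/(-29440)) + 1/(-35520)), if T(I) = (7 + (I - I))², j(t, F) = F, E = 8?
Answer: -82209050880/53630416327 ≈ -1.5329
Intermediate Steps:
T(I) = 49 (T(I) = (7 + 0)² = 7² = 49)
1/(((-17982 + 1613)/25157 + T(j(E, 10))/(-29440)) + 1/(-35520)) = 1/(((-17982 + 1613)/25157 + 49/(-29440)) + 1/(-35520)) = 1/((-16369*1/25157 + 49*(-1/29440)) - 1/35520) = 1/((-16369/25157 - 49/29440) - 1/35520) = 1/(-483136053/740622080 - 1/35520) = 1/(-53630416327/82209050880) = -82209050880/53630416327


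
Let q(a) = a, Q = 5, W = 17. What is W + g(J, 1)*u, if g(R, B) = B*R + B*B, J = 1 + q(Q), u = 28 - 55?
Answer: -172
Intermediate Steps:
u = -27
J = 6 (J = 1 + 5 = 6)
g(R, B) = B**2 + B*R (g(R, B) = B*R + B**2 = B**2 + B*R)
W + g(J, 1)*u = 17 + (1*(1 + 6))*(-27) = 17 + (1*7)*(-27) = 17 + 7*(-27) = 17 - 189 = -172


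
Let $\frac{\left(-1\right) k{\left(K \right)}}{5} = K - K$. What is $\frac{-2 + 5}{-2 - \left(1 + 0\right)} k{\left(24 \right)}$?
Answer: $0$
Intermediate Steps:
$k{\left(K \right)} = 0$ ($k{\left(K \right)} = - 5 \left(K - K\right) = \left(-5\right) 0 = 0$)
$\frac{-2 + 5}{-2 - \left(1 + 0\right)} k{\left(24 \right)} = \frac{-2 + 5}{-2 - \left(1 + 0\right)} 0 = \frac{3}{-2 - 1} \cdot 0 = \frac{3}{-3} \cdot 0 = 3 \left(- \frac{1}{3}\right) 0 = \left(-1\right) 0 = 0$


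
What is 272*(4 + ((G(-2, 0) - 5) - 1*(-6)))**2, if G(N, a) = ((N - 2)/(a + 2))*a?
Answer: 6800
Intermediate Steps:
G(N, a) = a*(-2 + N)/(2 + a) (G(N, a) = ((-2 + N)/(2 + a))*a = a*(-2 + N)/(2 + a))
272*(4 + ((G(-2, 0) - 5) - 1*(-6)))**2 = 272*(4 + ((0*(-2 - 2)/(2 + 0) - 5) - 1*(-6)))**2 = 272*(4 + ((0*(-4)/2 - 5) + 6))**2 = 272*(4 + ((0*(1/2)*(-4) - 5) + 6))**2 = 272*(4 + ((0 - 5) + 6))**2 = 272*(4 + (-5 + 6))**2 = 272*(4 + 1)**2 = 272*5**2 = 272*25 = 6800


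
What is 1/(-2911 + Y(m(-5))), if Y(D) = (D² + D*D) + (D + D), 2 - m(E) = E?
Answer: -1/2799 ≈ -0.00035727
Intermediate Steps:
m(E) = 2 - E
Y(D) = 2*D + 2*D² (Y(D) = (D² + D²) + 2*D = 2*D² + 2*D = 2*D + 2*D²)
1/(-2911 + Y(m(-5))) = 1/(-2911 + 2*(2 - 1*(-5))*(1 + (2 - 1*(-5)))) = 1/(-2911 + 2*(2 + 5)*(1 + (2 + 5))) = 1/(-2911 + 2*7*(1 + 7)) = 1/(-2911 + 2*7*8) = 1/(-2911 + 112) = 1/(-2799) = -1/2799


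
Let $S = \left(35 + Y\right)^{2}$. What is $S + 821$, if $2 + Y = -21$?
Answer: $965$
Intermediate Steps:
$Y = -23$ ($Y = -2 - 21 = -23$)
$S = 144$ ($S = \left(35 - 23\right)^{2} = 12^{2} = 144$)
$S + 821 = 144 + 821 = 965$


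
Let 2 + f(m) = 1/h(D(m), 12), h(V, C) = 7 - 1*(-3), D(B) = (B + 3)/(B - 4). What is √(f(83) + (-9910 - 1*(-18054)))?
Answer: √814210/10 ≈ 90.234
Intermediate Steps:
D(B) = (3 + B)/(-4 + B)
h(V, C) = 10 (h(V, C) = 7 + 3 = 10)
f(m) = -19/10 (f(m) = -2 + 1/10 = -2 + ⅒ = -19/10)
√(f(83) + (-9910 - 1*(-18054))) = √(-19/10 + (-9910 - 1*(-18054))) = √(-19/10 + (-9910 + 18054)) = √(-19/10 + 8144) = √(81421/10) = √814210/10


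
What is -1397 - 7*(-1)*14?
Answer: -1299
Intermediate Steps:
-1397 - 7*(-1)*14 = -1397 - (-7)*14 = -1397 - 1*(-98) = -1397 + 98 = -1299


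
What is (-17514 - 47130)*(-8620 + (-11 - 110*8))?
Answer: 614829084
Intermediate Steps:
(-17514 - 47130)*(-8620 + (-11 - 110*8)) = -64644*(-8620 + (-11 - 880)) = -64644*(-8620 - 891) = -64644*(-9511) = 614829084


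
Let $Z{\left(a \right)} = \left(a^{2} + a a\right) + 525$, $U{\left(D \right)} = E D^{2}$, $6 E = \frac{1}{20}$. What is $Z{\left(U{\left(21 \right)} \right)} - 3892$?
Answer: $- \frac{2671991}{800} \approx -3340.0$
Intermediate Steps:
$E = \frac{1}{120}$ ($E = \frac{1}{6 \cdot 20} = \frac{1}{6} \cdot \frac{1}{20} = \frac{1}{120} \approx 0.0083333$)
$U{\left(D \right)} = \frac{D^{2}}{120}$
$Z{\left(a \right)} = 525 + 2 a^{2}$ ($Z{\left(a \right)} = \left(a^{2} + a^{2}\right) + 525 = 2 a^{2} + 525 = 525 + 2 a^{2}$)
$Z{\left(U{\left(21 \right)} \right)} - 3892 = \left(525 + 2 \left(\frac{21^{2}}{120}\right)^{2}\right) - 3892 = \left(525 + 2 \left(\frac{1}{120} \cdot 441\right)^{2}\right) - 3892 = \left(525 + 2 \left(\frac{147}{40}\right)^{2}\right) - 3892 = \left(525 + 2 \cdot \frac{21609}{1600}\right) - 3892 = \left(525 + \frac{21609}{800}\right) - 3892 = \frac{441609}{800} - 3892 = - \frac{2671991}{800}$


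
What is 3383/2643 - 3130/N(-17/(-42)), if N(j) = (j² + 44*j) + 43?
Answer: -14228983429/284273151 ≈ -50.054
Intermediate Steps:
N(j) = 43 + j² + 44*j
3383/2643 - 3130/N(-17/(-42)) = 3383/2643 - 3130/(43 + (-17/(-42))² + 44*(-17/(-42))) = 3383*(1/2643) - 3130/(43 + (-17*(-1/42))² + 44*(-17*(-1/42))) = 3383/2643 - 3130/(43 + (17/42)² + 44*(17/42)) = 3383/2643 - 3130/(43 + 289/1764 + 374/21) = 3383/2643 - 3130/107557/1764 = 3383/2643 - 3130*1764/107557 = 3383/2643 - 5521320/107557 = -14228983429/284273151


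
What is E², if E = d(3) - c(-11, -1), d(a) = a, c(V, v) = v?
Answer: 16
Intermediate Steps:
E = 4 (E = 3 - 1*(-1) = 3 + 1 = 4)
E² = 4² = 16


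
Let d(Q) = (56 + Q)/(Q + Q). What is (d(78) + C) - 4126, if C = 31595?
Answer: 2142649/78 ≈ 27470.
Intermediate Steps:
d(Q) = (56 + Q)/(2*Q) (d(Q) = (56 + Q)/((2*Q)) = (56 + Q)*(1/(2*Q)) = (56 + Q)/(2*Q))
(d(78) + C) - 4126 = ((½)*(56 + 78)/78 + 31595) - 4126 = ((½)*(1/78)*134 + 31595) - 4126 = (67/78 + 31595) - 4126 = 2464477/78 - 4126 = 2142649/78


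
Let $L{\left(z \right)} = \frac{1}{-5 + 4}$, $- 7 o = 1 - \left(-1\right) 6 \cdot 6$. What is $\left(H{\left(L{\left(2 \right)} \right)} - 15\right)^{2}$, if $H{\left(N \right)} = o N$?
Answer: $\frac{4624}{49} \approx 94.367$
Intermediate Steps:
$o = - \frac{37}{7}$ ($o = - \frac{1 - \left(-1\right) 6 \cdot 6}{7} = - \frac{1 - \left(-6\right) 6}{7} = - \frac{1 - -36}{7} = - \frac{1 + 36}{7} = \left(- \frac{1}{7}\right) 37 = - \frac{37}{7} \approx -5.2857$)
$L{\left(z \right)} = -1$ ($L{\left(z \right)} = \frac{1}{-1} = -1$)
$H{\left(N \right)} = - \frac{37 N}{7}$
$\left(H{\left(L{\left(2 \right)} \right)} - 15\right)^{2} = \left(\left(- \frac{37}{7}\right) \left(-1\right) - 15\right)^{2} = \left(\frac{37}{7} - 15\right)^{2} = \left(- \frac{68}{7}\right)^{2} = \frac{4624}{49}$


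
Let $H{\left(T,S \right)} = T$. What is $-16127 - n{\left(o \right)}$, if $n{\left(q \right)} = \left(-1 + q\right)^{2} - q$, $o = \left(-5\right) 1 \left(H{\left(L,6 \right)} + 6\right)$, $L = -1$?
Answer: $-16828$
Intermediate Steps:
$o = -25$ ($o = \left(-5\right) 1 \left(-1 + 6\right) = \left(-5\right) 5 = -25$)
$-16127 - n{\left(o \right)} = -16127 - \left(\left(-1 - 25\right)^{2} - -25\right) = -16127 - \left(\left(-26\right)^{2} + 25\right) = -16127 - \left(676 + 25\right) = -16127 - 701 = -16828$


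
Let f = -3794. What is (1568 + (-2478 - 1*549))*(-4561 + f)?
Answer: 12189945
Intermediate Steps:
(1568 + (-2478 - 1*549))*(-4561 + f) = (1568 + (-2478 - 1*549))*(-4561 - 3794) = (1568 + (-2478 - 549))*(-8355) = (1568 - 3027)*(-8355) = -1459*(-8355) = 12189945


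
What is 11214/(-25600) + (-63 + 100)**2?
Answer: 17517593/12800 ≈ 1368.6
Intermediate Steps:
11214/(-25600) + (-63 + 100)**2 = 11214*(-1/25600) + 37**2 = -5607/12800 + 1369 = 17517593/12800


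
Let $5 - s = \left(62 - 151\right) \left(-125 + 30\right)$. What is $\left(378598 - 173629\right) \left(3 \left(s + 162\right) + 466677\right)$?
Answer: $90557968797$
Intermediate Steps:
$s = -8450$ ($s = 5 - \left(62 - 151\right) \left(-125 + 30\right) = 5 - \left(-89\right) \left(-95\right) = 5 - 8455 = -8450$)
$\left(378598 - 173629\right) \left(3 \left(s + 162\right) + 466677\right) = \left(378598 - 173629\right) \left(3 \left(-8450 + 162\right) + 466677\right) = 204969 \left(3 \left(-8288\right) + 466677\right) = 204969 \left(-24864 + 466677\right) = 204969 \cdot 441813 = 90557968797$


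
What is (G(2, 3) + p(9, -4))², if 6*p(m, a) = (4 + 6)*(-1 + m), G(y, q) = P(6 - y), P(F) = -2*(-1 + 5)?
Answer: 256/9 ≈ 28.444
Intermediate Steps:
P(F) = -8 (P(F) = -2*4 = -8)
G(y, q) = -8
p(m, a) = -5/3 + 5*m/3 (p(m, a) = ((4 + 6)*(-1 + m))/6 = (10*(-1 + m))/6 = (-10 + 10*m)/6 = -5/3 + 5*m/3)
(G(2, 3) + p(9, -4))² = (-8 + (-5/3 + (5/3)*9))² = (-8 + (-5/3 + 15))² = (-8 + 40/3)² = (16/3)² = 256/9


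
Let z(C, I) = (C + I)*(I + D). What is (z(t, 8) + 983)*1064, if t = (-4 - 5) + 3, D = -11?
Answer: 1039528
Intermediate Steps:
t = -6 (t = -9 + 3 = -6)
z(C, I) = (-11 + I)*(C + I) (z(C, I) = (C + I)*(I - 11) = (C + I)*(-11 + I) = (-11 + I)*(C + I))
(z(t, 8) + 983)*1064 = ((8² - 11*(-6) - 11*8 - 6*8) + 983)*1064 = ((64 + 66 - 88 - 48) + 983)*1064 = (-6 + 983)*1064 = 977*1064 = 1039528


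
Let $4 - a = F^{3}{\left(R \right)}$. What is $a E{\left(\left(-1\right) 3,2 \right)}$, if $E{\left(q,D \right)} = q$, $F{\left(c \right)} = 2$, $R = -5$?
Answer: $12$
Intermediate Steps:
$a = -4$ ($a = 4 - 2^{3} = 4 - 8 = -4$)
$a E{\left(\left(-1\right) 3,2 \right)} = - 4 \left(\left(-1\right) 3\right) = \left(-4\right) \left(-3\right) = 12$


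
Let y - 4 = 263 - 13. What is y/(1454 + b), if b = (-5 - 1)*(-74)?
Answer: 127/949 ≈ 0.13383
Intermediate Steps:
b = 444 (b = -6*(-74) = 444)
y = 254 (y = 4 + (263 - 13) = 4 + 250 = 254)
y/(1454 + b) = 254/(1454 + 444) = 254/1898 = 254*(1/1898) = 127/949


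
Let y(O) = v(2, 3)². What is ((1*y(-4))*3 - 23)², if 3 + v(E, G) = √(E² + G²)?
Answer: 6061 - 1548*√13 ≈ 479.61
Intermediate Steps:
v(E, G) = -3 + √(E² + G²)
y(O) = (-3 + √13)² (y(O) = (-3 + √(2² + 3²))² = (-3 + √(4 + 9))² = (-3 + √13)²)
((1*y(-4))*3 - 23)² = ((1*(3 - √13)²)*3 - 23)² = ((3 - √13)²*3 - 23)² = (3*(3 - √13)² - 23)² = (-23 + 3*(3 - √13)²)²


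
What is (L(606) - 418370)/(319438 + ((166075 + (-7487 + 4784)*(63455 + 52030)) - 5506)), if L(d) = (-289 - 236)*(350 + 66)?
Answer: 318385/155837974 ≈ 0.0020430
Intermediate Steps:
L(d) = -218400 (L(d) = -525*416 = -218400)
(L(606) - 418370)/(319438 + ((166075 + (-7487 + 4784)*(63455 + 52030)) - 5506)) = (-218400 - 418370)/(319438 + ((166075 + (-7487 + 4784)*(63455 + 52030)) - 5506)) = -636770/(319438 + ((166075 - 2703*115485) - 5506)) = -636770/(319438 + ((166075 - 312155955) - 5506)) = -636770/(319438 + (-311989880 - 5506)) = -636770/(319438 - 311995386) = -636770/(-311675948) = -636770*(-1/311675948) = 318385/155837974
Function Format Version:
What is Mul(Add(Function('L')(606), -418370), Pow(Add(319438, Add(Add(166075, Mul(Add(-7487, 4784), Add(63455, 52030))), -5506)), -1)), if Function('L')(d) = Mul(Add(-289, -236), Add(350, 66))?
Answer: Rational(318385, 155837974) ≈ 0.0020430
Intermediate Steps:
Function('L')(d) = -218400 (Function('L')(d) = Mul(-525, 416) = -218400)
Mul(Add(Function('L')(606), -418370), Pow(Add(319438, Add(Add(166075, Mul(Add(-7487, 4784), Add(63455, 52030))), -5506)), -1)) = Mul(Add(-218400, -418370), Pow(Add(319438, Add(Add(166075, Mul(Add(-7487, 4784), Add(63455, 52030))), -5506)), -1)) = Mul(-636770, Pow(Add(319438, Add(Add(166075, Mul(-2703, 115485)), -5506)), -1)) = Mul(-636770, Pow(Add(319438, Add(Add(166075, -312155955), -5506)), -1)) = Mul(-636770, Pow(Add(319438, Add(-311989880, -5506)), -1)) = Mul(-636770, Pow(Add(319438, -311995386), -1)) = Mul(-636770, Pow(-311675948, -1)) = Mul(-636770, Rational(-1, 311675948)) = Rational(318385, 155837974)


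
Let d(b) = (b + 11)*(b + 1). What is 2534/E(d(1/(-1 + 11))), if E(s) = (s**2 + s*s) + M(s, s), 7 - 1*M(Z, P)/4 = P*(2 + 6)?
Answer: -12670000/322759 ≈ -39.255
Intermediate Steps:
d(b) = (1 + b)*(11 + b) (d(b) = (11 + b)*(1 + b) = (1 + b)*(11 + b))
M(Z, P) = 28 - 32*P (M(Z, P) = 28 - 4*P*(2 + 6) = 28 - 4*P*8 = 28 - 32*P)
E(s) = 28 - 32*s + 2*s**2 (E(s) = (s**2 + s*s) + (28 - 32*s) = (s**2 + s**2) + (28 - 32*s) = 2*s**2 + (28 - 32*s) = 28 - 32*s + 2*s**2)
2534/E(d(1/(-1 + 11))) = 2534/(28 - 32*(11 + (1/(-1 + 11))**2 + 12/(-1 + 11)) + 2*(11 + (1/(-1 + 11))**2 + 12/(-1 + 11))**2) = 2534/(28 - 32*(11 + (1/10)**2 + 12/10) + 2*(11 + (1/10)**2 + 12/10)**2) = 2534/(28 - 32*(11 + (1/10)**2 + 12*(1/10)) + 2*(11 + (1/10)**2 + 12*(1/10))**2) = 2534/(28 - 32*(11 + 1/100 + 6/5) + 2*(11 + 1/100 + 6/5)**2) = 2534/(28 - 32*1221/100 + 2*(1221/100)**2) = 2534/(28 - 9768/25 + 2*(1490841/10000)) = 2534/(28 - 9768/25 + 1490841/5000) = 2534/(-322759/5000) = 2534*(-5000/322759) = -12670000/322759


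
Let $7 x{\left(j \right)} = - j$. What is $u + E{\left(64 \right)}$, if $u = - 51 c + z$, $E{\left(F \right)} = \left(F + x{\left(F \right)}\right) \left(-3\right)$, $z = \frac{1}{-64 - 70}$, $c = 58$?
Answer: $- \frac{2928979}{938} \approx -3122.6$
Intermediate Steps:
$x{\left(j \right)} = - \frac{j}{7}$ ($x{\left(j \right)} = \frac{\left(-1\right) j}{7} = - \frac{j}{7}$)
$z = - \frac{1}{134}$ ($z = \frac{1}{-134} = - \frac{1}{134} \approx -0.0074627$)
$E{\left(F \right)} = - \frac{18 F}{7}$ ($E{\left(F \right)} = \left(F - \frac{F}{7}\right) \left(-3\right) = \frac{6 F}{7} \left(-3\right) = - \frac{18 F}{7}$)
$u = - \frac{396373}{134}$ ($u = \left(-51\right) 58 - \frac{1}{134} = -2958 - \frac{1}{134} = - \frac{396373}{134} \approx -2958.0$)
$u + E{\left(64 \right)} = - \frac{396373}{134} - \frac{1152}{7} = - \frac{2928979}{938}$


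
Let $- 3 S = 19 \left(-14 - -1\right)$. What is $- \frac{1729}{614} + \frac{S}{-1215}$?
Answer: $- \frac{6453863}{2238030} \approx -2.8837$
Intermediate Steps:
$S = \frac{247}{3}$ ($S = - \frac{19 \left(-14 - -1\right)}{3} = - \frac{19 \left(-14 + \left(-8 + 9\right)\right)}{3} = - \frac{19 \left(-14 + 1\right)}{3} = - \frac{19 \left(-13\right)}{3} = \left(- \frac{1}{3}\right) \left(-247\right) = \frac{247}{3} \approx 82.333$)
$- \frac{1729}{614} + \frac{S}{-1215} = - \frac{1729}{614} + \frac{247}{3 \left(-1215\right)} = \left(-1729\right) \frac{1}{614} + \frac{247}{3} \left(- \frac{1}{1215}\right) = - \frac{1729}{614} - \frac{247}{3645} = - \frac{6453863}{2238030}$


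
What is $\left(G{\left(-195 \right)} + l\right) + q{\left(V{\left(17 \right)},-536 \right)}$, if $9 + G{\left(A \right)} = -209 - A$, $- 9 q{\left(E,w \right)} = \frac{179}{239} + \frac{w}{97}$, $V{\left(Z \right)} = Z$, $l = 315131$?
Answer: $\frac{65746449617}{208647} \approx 3.1511 \cdot 10^{5}$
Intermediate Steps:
$q{\left(E,w \right)} = - \frac{179}{2151} - \frac{w}{873}$ ($q{\left(E,w \right)} = - \frac{\frac{179}{239} + \frac{w}{97}}{9} = - \frac{179}{2151} - \frac{w}{873}$)
$G{\left(A \right)} = -218 - A$ ($G{\left(A \right)} = -9 - \left(209 + A\right) = -218 - A$)
$\left(G{\left(-195 \right)} + l\right) + q{\left(V{\left(17 \right)},-536 \right)} = \left(\left(-218 - -195\right) + 315131\right) - - \frac{110741}{208647} = \left(\left(-218 + 195\right) + 315131\right) + \left(- \frac{179}{2151} + \frac{536}{873}\right) = \left(-23 + 315131\right) + \frac{110741}{208647} = 315108 + \frac{110741}{208647} = \frac{65746449617}{208647}$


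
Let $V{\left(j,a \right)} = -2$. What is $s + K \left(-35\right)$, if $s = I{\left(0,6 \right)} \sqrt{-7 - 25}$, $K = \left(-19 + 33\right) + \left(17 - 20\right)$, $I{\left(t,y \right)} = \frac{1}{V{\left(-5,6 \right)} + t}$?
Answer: $-385 - 2 i \sqrt{2} \approx -385.0 - 2.8284 i$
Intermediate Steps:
$I{\left(t,y \right)} = \frac{1}{-2 + t}$
$K = 11$ ($K = 14 - 3 = 11$)
$s = - 2 i \sqrt{2}$ ($s = \frac{\sqrt{-7 - 25}}{-2 + 0} = \frac{\sqrt{-32}}{-2} = - \frac{4 i \sqrt{2}}{2} = - 2 i \sqrt{2} \approx - 2.8284 i$)
$s + K \left(-35\right) = - 2 i \sqrt{2} + 11 \left(-35\right) = - 2 i \sqrt{2} - 385 = -385 - 2 i \sqrt{2}$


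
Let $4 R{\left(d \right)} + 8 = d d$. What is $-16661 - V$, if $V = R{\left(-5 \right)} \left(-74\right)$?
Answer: $- \frac{32693}{2} \approx -16347.0$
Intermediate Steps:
$R{\left(d \right)} = -2 + \frac{d^{2}}{4}$ ($R{\left(d \right)} = -2 + \frac{d d}{4} = -2 + \frac{d^{2}}{4}$)
$V = - \frac{629}{2}$ ($V = \left(-2 + \frac{\left(-5\right)^{2}}{4}\right) \left(-74\right) = \left(-2 + \frac{1}{4} \cdot 25\right) \left(-74\right) = \left(-2 + \frac{25}{4}\right) \left(-74\right) = \frac{17}{4} \left(-74\right) = - \frac{629}{2} \approx -314.5$)
$-16661 - V = -16661 - - \frac{629}{2} = -16661 + \frac{629}{2} = - \frac{32693}{2}$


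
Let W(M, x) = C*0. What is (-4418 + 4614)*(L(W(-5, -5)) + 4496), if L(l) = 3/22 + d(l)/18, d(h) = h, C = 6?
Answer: 9693670/11 ≈ 8.8124e+5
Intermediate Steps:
W(M, x) = 0 (W(M, x) = 6*0 = 0)
L(l) = 3/22 + l/18
(-4418 + 4614)*(L(W(-5, -5)) + 4496) = (-4418 + 4614)*((3/22 + (1/18)*0) + 4496) = 196*((3/22 + 0) + 4496) = 196*(3/22 + 4496) = 196*(98915/22) = 9693670/11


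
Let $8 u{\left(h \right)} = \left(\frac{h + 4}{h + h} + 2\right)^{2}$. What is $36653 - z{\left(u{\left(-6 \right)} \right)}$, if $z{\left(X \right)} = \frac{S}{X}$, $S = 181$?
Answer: $\frac{6142229}{169} \approx 36345.0$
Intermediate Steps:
$u{\left(h \right)} = \frac{\left(2 + \frac{4 + h}{2 h}\right)^{2}}{8}$ ($u{\left(h \right)} = \frac{\left(\frac{h + 4}{h + h} + 2\right)^{2}}{8} = \frac{\left(\frac{4 + h}{2 h} + 2\right)^{2}}{8} = \frac{\left(2 + \frac{4 + h}{2 h}\right)^{2}}{8}$)
$z{\left(X \right)} = \frac{181}{X}$
$36653 - z{\left(u{\left(-6 \right)} \right)} = 36653 - \frac{181}{\frac{1}{32} \cdot \frac{1}{36} \left(4 + 5 \left(-6\right)\right)^{2}} = 36653 - \frac{181}{\frac{1}{32} \cdot \frac{1}{36} \left(4 - 30\right)^{2}} = 36653 - \frac{181}{\frac{1}{32} \cdot \frac{1}{36} \left(-26\right)^{2}} = 36653 - \frac{181}{\frac{1}{32} \cdot \frac{1}{36} \cdot 676} = 36653 - \frac{181}{\frac{169}{288}} = 36653 - 181 \cdot \frac{288}{169} = 36653 - \frac{52128}{169} = \frac{6142229}{169}$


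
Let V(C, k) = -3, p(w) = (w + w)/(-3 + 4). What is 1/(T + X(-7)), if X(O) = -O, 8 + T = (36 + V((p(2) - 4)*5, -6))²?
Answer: 1/1088 ≈ 0.00091912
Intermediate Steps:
p(w) = 2*w (p(w) = (2*w)/1 = (2*w)*1 = 2*w)
T = 1081 (T = -8 + (36 - 3)² = -8 + 33² = -8 + 1089 = 1081)
1/(T + X(-7)) = 1/(1081 - 1*(-7)) = 1/(1081 + 7) = 1/1088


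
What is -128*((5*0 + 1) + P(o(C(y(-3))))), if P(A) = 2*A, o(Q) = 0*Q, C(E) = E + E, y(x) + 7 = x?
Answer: -128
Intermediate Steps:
y(x) = -7 + x
C(E) = 2*E
o(Q) = 0
-128*((5*0 + 1) + P(o(C(y(-3))))) = -128*((5*0 + 1) + 2*0) = -128*((0 + 1) + 0) = -128*(1 + 0) = -128*1 = -128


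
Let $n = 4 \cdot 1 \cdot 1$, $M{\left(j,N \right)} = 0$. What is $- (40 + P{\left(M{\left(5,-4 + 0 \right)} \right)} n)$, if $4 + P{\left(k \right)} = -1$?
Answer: $-20$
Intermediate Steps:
$P{\left(k \right)} = -5$ ($P{\left(k \right)} = -4 - 1 = -5$)
$n = 4$ ($n = 4 \cdot 1 = 4$)
$- (40 + P{\left(M{\left(5,-4 + 0 \right)} \right)} n) = - (40 - 20) = \left(-1\right) 20 = -20$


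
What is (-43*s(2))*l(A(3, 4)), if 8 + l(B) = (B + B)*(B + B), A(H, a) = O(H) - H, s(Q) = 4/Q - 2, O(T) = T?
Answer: 0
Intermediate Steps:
s(Q) = -2 + 4/Q
A(H, a) = 0 (A(H, a) = H - H = 0)
l(B) = -8 + 4*B**2 (l(B) = -8 + (B + B)*(B + B) = -8 + (2*B)*(2*B) = -8 + 4*B**2)
(-43*s(2))*l(A(3, 4)) = (-43*(-2 + 4/2))*(-8 + 4*0**2) = (-43*(-2 + 4*(1/2)))*(-8 + 4*0) = (-43*(-2 + 2))*(-8 + 0) = -43*0*(-8) = 0*(-8) = 0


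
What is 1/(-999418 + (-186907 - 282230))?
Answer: -1/1468555 ≈ -6.8094e-7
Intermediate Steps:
1/(-999418 + (-186907 - 282230)) = 1/(-999418 - 469137) = 1/(-1468555) = -1/1468555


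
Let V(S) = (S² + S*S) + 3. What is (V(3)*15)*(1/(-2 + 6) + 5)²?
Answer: 138915/16 ≈ 8682.2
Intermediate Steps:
V(S) = 3 + 2*S² (V(S) = (S² + S²) + 3 = 2*S² + 3 = 3 + 2*S²)
(V(3)*15)*(1/(-2 + 6) + 5)² = ((3 + 2*3²)*15)*(1/(-2 + 6) + 5)² = ((3 + 2*9)*15)*(1/4 + 5)² = ((3 + 18)*15)*(¼ + 5)² = (21*15)*(21/4)² = 315*(441/16) = 138915/16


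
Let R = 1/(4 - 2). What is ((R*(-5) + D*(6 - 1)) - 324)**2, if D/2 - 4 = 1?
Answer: 305809/4 ≈ 76452.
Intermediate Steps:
D = 10 (D = 8 + 2*1 = 8 + 2 = 10)
R = 1/2 ≈ 0.50000
((R*(-5) + D*(6 - 1)) - 324)**2 = (((1/2)*(-5) + 10*(6 - 1)) - 324)**2 = ((-5/2 + 10*5) - 324)**2 = ((-5/2 + 50) - 324)**2 = (95/2 - 324)**2 = (-553/2)**2 = 305809/4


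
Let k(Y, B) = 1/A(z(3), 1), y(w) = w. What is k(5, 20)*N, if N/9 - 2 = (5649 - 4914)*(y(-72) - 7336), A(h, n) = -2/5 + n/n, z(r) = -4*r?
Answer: -81673170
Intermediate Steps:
A(h, n) = ⅗ (A(h, n) = -2*⅕ + 1 = -⅖ + 1 = ⅗)
k(Y, B) = 5/3 (k(Y, B) = 1/(⅗) = 5/3)
N = -49003902 (N = 18 + 9*((5649 - 4914)*(-72 - 7336)) = 18 + 9*(735*(-7408)) = 18 + 9*(-5444880) = 18 - 49003920 = -49003902)
k(5, 20)*N = (5/3)*(-49003902) = -81673170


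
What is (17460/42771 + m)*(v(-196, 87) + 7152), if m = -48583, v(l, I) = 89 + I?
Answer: -5075680656608/14257 ≈ -3.5601e+8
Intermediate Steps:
(17460/42771 + m)*(v(-196, 87) + 7152) = (17460/42771 - 48583)*((89 + 87) + 7152) = (17460*(1/42771) - 48583)*(176 + 7152) = (5820/14257 - 48583)*7328 = -692642011/14257*7328 = -5075680656608/14257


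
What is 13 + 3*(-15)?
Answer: -32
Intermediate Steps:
13 + 3*(-15) = 13 - 45 = -32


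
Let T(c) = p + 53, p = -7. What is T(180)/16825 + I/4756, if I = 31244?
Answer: 131474769/20004925 ≈ 6.5721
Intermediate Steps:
T(c) = 46 (T(c) = -7 + 53 = 46)
T(180)/16825 + I/4756 = 46/16825 + 31244/4756 = 46*(1/16825) + 31244*(1/4756) = 46/16825 + 7811/1189 = 131474769/20004925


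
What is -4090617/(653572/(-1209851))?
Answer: 4949037068067/653572 ≈ 7.5723e+6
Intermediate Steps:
-4090617/(653572/(-1209851)) = -4090617/(653572*(-1/1209851)) = -4090617/(-653572/1209851) = -4090617*(-1209851/653572) = 4949037068067/653572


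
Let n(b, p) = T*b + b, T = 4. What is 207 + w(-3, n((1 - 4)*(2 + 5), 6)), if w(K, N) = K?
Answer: 204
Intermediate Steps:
n(b, p) = 5*b (n(b, p) = 4*b + b = 5*b)
207 + w(-3, n((1 - 4)*(2 + 5), 6)) = 207 - 3 = 204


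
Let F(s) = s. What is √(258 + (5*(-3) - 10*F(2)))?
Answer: √223 ≈ 14.933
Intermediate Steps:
√(258 + (5*(-3) - 10*F(2))) = √(258 + (5*(-3) - 10*2)) = √(258 + (-15 - 20)) = √(258 - 35) = √223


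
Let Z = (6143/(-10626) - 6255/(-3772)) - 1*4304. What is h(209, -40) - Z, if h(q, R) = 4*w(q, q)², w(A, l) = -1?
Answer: 3752757077/871332 ≈ 4306.9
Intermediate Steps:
h(q, R) = 4 (h(q, R) = 4*(-1)² = 4*1 = 4)
Z = -3749271749/871332 (Z = (6143*(-1/10626) - 6255*(-1/3772)) - 4304 = (-6143/10626 + 6255/3772) - 4304 = 941179/871332 - 4304 = -3749271749/871332 ≈ -4302.9)
h(209, -40) - Z = 4 - 1*(-3749271749/871332) = 4 + 3749271749/871332 = 3752757077/871332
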